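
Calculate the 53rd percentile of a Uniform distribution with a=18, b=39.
29.1300

We have X ~ Uniform(a=18, b=39).

We want to find x such that P(X ≤ x) = 0.53.

This is the 53rd percentile, which means 53% of values fall below this point.

Using the inverse CDF (quantile function):
x = F⁻¹(0.53) = 29.1300

Verification: P(X ≤ 29.1300) = 0.53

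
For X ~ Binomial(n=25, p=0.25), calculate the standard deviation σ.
2.1651

We have X ~ Binomial(n=25, p=0.25).

For a Binomial distribution with n=25, p=0.25:
σ = √Var(X) = 2.1651

The standard deviation is the square root of the variance.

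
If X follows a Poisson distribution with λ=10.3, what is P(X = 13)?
0.079318

We have X ~ Poisson(λ=10.3).

For a Poisson distribution, the PMF gives us the probability of each outcome.

Using the PMF formula:
P(X = 13) = 0.079318

Rounded to 4 decimal places: 0.0793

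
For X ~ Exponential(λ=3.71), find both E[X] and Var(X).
E[X] = 0.2695, Var(X) = 0.0727

We have X ~ Exponential(λ=3.71).

For an Exponential distribution with λ=3.71:

Expected value:
E[X] = 0.2695

Variance:
Var(X) = 0.0727

Standard deviation:
σ = √Var(X) = 0.2695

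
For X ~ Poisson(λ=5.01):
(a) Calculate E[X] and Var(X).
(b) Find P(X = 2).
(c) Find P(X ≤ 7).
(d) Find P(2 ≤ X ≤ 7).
(a) E[X] = 5.0100, Var(X) = 5.0100
(b) P(X = 2) = 0.083720
(c) P(X ≤ 7) = 0.865582
(d) P(2 ≤ X ≤ 7) = 0.825490

We have X ~ Poisson(λ=5.01).

(a) Moments:
E[X] = 5.0100
Var(X) = 5.0100
σ = √Var(X) = 2.2383

(b) Point probability using PMF:
P(X = 2) = 0.083720

(c) Cumulative probability using CDF:
P(X ≤ 7) = F(7) = 0.865582

(d) Range probability:
P(2 ≤ X ≤ 7) = P(X ≤ 7) - P(X ≤ 1)
                   = F(7) - F(1)
                   = 0.865582 - 0.040092
                   = 0.825490

This means approximately 82.5% of outcomes fall in the interval [2, 7].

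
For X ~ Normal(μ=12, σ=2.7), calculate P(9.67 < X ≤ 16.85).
0.769697

We have X ~ Normal(μ=12, σ=2.7).

To find P(9.67 < X ≤ 16.85), we use:
P(9.67 < X ≤ 16.85) = P(X ≤ 16.85) - P(X ≤ 9.67)
                 = F(16.85) - F(9.67)
                 = 0.963776 - 0.194079
                 = 0.769697

So there's approximately a 77.0% chance that X falls in this range.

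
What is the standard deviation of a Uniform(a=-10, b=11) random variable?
6.0622

We have X ~ Uniform(a=-10, b=11).

For a Uniform distribution with a=-10, b=11:
σ = √Var(X) = 6.0622

The standard deviation is the square root of the variance.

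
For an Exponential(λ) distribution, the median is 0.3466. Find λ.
λ = 1.9998

For X ~ Exponential(λ), the CDF is F(x) = 1 - e^(-λx).
The median m satisfies F(m) = 0.5:
1 - e^(-λm) = 0.5
e^(-λm) = 0.5
λm = ln(2)
m = ln(2) / λ

Given m = 0.3466:
λ = ln(2) / 0.3466 = 0.693147 / 0.3466 = 1.9998

Verification: ln(2) / 1.9998 = 0.3466 ✓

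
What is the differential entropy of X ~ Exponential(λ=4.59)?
-0.5239 nats

We have X ~ Exponential(λ=4.59).

The differential entropy measures the uncertainty or information content of the distribution.

For an Exponential distribution with λ=4.59:
h(X) = -0.5239 nats

(In bits, this would be -0.7558 bits.)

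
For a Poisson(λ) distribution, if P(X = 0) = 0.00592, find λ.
λ = 5.1294

For a Poisson(λ) distribution, the PMF at 0 is:
P(X = 0) = λ^0 e^(-λ) / 0! = e^(-λ)

Given P(X = 0) = 0.00592:
e^(-λ) = 0.00592
-λ = ln(0.00592)
λ = -ln(0.00592) = 5.1294

Verification: e^(-5.1294) = 0.00592 ✓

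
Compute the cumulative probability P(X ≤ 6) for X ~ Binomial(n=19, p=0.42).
0.248488

We have X ~ Binomial(n=19, p=0.42).

The CDF gives us P(X ≤ k).

Using the CDF:
P(X ≤ 6) = 0.248488

This means there's approximately a 24.8% chance that X is at most 6.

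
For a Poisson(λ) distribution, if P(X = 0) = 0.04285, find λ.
λ = 3.1500

For a Poisson(λ) distribution, the PMF at 0 is:
P(X = 0) = λ^0 e^(-λ) / 0! = e^(-λ)

Given P(X = 0) = 0.04285:
e^(-λ) = 0.04285
-λ = ln(0.04285)
λ = -ln(0.04285) = 3.1500

Verification: e^(-3.1500) = 0.04285 ✓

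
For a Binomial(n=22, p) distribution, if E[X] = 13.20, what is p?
p = 0.6

For a Binomial(n, p) distribution:
E[X] = n × p

Given n = 22 and E[X] = 13.20:
13.20 = 22 × p
p = 13.20 / 22 = 0.6

Verification: Binomial(22, 0.6) has E[X] = 13.20 ✓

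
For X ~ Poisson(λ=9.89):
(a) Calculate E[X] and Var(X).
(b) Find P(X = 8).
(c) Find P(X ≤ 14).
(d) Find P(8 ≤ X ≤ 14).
(a) E[X] = 9.8900, Var(X) = 9.8900
(b) P(X = 8) = 0.115048
(c) P(X ≤ 14) = 0.922144
(d) P(8 ≤ X ≤ 14) = 0.691851

We have X ~ Poisson(λ=9.89).

(a) Moments:
E[X] = 9.8900
Var(X) = 9.8900
σ = √Var(X) = 3.1448

(b) Point probability using PMF:
P(X = 8) = 0.115048

(c) Cumulative probability using CDF:
P(X ≤ 14) = F(14) = 0.922144

(d) Range probability:
P(8 ≤ X ≤ 14) = P(X ≤ 14) - P(X ≤ 7)
                   = F(14) - F(7)
                   = 0.922144 - 0.230293
                   = 0.691851

This means approximately 69.2% of outcomes fall in the interval [8, 14].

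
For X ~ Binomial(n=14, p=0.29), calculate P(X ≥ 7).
0.079575

We have X ~ Binomial(n=14, p=0.29).

For discrete distributions, P(X ≥ 7) = 1 - P(X ≤ 6).

P(X ≤ 6) = 0.920425
P(X ≥ 7) = 1 - 0.920425 = 0.079575

So there's approximately a 8.0% chance that X is at least 7.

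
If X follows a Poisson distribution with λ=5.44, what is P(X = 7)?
0.121395

We have X ~ Poisson(λ=5.44).

For a Poisson distribution, the PMF gives us the probability of each outcome.

Using the PMF formula:
P(X = 7) = 0.121395

Rounded to 4 decimal places: 0.1214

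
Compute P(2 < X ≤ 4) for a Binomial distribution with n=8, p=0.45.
0.519489

We have X ~ Binomial(n=8, p=0.45).

To find P(2 < X ≤ 4), we use:
P(2 < X ≤ 4) = P(X ≤ 4) - P(X ≤ 2)
                 = F(4) - F(2)
                 = 0.739619 - 0.220130
                 = 0.519489

So there's approximately a 51.9% chance that X falls in this range.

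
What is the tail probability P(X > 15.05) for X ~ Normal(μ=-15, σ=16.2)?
0.031803

We have X ~ Normal(μ=-15, σ=16.2).

P(X > 15.05) = 1 - P(X ≤ 15.05)
                = 1 - F(15.05)
                = 1 - 0.968197
                = 0.031803

So there's approximately a 3.2% chance that X exceeds 15.05.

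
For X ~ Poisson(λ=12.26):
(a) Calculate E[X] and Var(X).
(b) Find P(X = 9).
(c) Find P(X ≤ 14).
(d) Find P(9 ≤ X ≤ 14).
(a) E[X] = 12.2600, Var(X) = 12.2600
(b) P(X = 9) = 0.081696
(c) P(X ≤ 14) = 0.748007
(d) P(9 ≤ X ≤ 14) = 0.609288

We have X ~ Poisson(λ=12.26).

(a) Moments:
E[X] = 12.2600
Var(X) = 12.2600
σ = √Var(X) = 3.5014

(b) Point probability using PMF:
P(X = 9) = 0.081696

(c) Cumulative probability using CDF:
P(X ≤ 14) = F(14) = 0.748007

(d) Range probability:
P(9 ≤ X ≤ 14) = P(X ≤ 14) - P(X ≤ 8)
                   = F(14) - F(8)
                   = 0.748007 - 0.138719
                   = 0.609288

This means approximately 60.9% of outcomes fall in the interval [9, 14].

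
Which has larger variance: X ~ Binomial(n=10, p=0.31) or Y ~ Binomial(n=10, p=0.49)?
Y has larger variance (2.4990 > 2.1390)

Compute the variance for each distribution:

X ~ Binomial(n=10, p=0.31):
Var(X) = 2.1390

Y ~ Binomial(n=10, p=0.49):
Var(Y) = 2.4990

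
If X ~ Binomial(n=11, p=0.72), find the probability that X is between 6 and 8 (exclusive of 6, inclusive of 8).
0.465046

We have X ~ Binomial(n=11, p=0.72).

To find P(6 < X ≤ 8), we use:
P(6 < X ≤ 8) = P(X ≤ 8) - P(X ≤ 6)
                 = F(8) - F(6)
                 = 0.633513 - 0.168468
                 = 0.465046

So there's approximately a 46.5% chance that X falls in this range.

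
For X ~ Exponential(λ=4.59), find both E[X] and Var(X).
E[X] = 0.2179, Var(X) = 0.0475

We have X ~ Exponential(λ=4.59).

For an Exponential distribution with λ=4.59:

Expected value:
E[X] = 0.2179

Variance:
Var(X) = 0.0475

Standard deviation:
σ = √Var(X) = 0.2179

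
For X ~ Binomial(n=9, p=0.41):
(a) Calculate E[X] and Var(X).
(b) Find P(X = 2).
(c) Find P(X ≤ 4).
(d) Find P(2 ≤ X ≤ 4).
(a) E[X] = 3.6900, Var(X) = 2.1771
(b) P(X = 2) = 0.150603
(c) P(X ≤ 4) = 0.712191
(d) P(2 ≤ X ≤ 4) = 0.649348

We have X ~ Binomial(n=9, p=0.41).

(a) Moments:
E[X] = 3.6900
Var(X) = 2.1771
σ = √Var(X) = 1.4755

(b) Point probability using PMF:
P(X = 2) = 0.150603

(c) Cumulative probability using CDF:
P(X ≤ 4) = F(4) = 0.712191

(d) Range probability:
P(2 ≤ X ≤ 4) = P(X ≤ 4) - P(X ≤ 1)
                   = F(4) - F(1)
                   = 0.712191 - 0.062843
                   = 0.649348

This means approximately 64.9% of outcomes fall in the interval [2, 4].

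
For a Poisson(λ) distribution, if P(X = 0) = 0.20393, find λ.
λ = 1.5900

For a Poisson(λ) distribution, the PMF at 0 is:
P(X = 0) = λ^0 e^(-λ) / 0! = e^(-λ)

Given P(X = 0) = 0.20393:
e^(-λ) = 0.20393
-λ = ln(0.20393)
λ = -ln(0.20393) = 1.5900

Verification: e^(-1.5900) = 0.20393 ✓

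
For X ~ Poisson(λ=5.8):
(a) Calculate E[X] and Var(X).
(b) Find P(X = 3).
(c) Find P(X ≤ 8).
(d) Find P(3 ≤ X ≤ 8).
(a) E[X] = 5.8000, Var(X) = 5.8000
(b) P(X = 3) = 0.098452
(c) P(X ≤ 8) = 0.867186
(d) P(3 ≤ X ≤ 8) = 0.795675

We have X ~ Poisson(λ=5.8).

(a) Moments:
E[X] = 5.8000
Var(X) = 5.8000
σ = √Var(X) = 2.4083

(b) Point probability using PMF:
P(X = 3) = 0.098452

(c) Cumulative probability using CDF:
P(X ≤ 8) = F(8) = 0.867186

(d) Range probability:
P(3 ≤ X ≤ 8) = P(X ≤ 8) - P(X ≤ 2)
                   = F(8) - F(2)
                   = 0.867186 - 0.071511
                   = 0.795675

This means approximately 79.6% of outcomes fall in the interval [3, 8].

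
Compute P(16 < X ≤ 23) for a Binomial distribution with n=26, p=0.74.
0.867327

We have X ~ Binomial(n=26, p=0.74).

To find P(16 < X ≤ 23), we use:
P(16 < X ≤ 23) = P(X ≤ 23) - P(X ≤ 16)
                 = F(23) - F(16)
                 = 0.979992 - 0.112665
                 = 0.867327

So there's approximately a 86.7% chance that X falls in this range.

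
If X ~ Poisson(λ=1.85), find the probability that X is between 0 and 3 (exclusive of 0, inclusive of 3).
0.725889

We have X ~ Poisson(λ=1.85).

To find P(0 < X ≤ 3), we use:
P(0 < X ≤ 3) = P(X ≤ 3) - P(X ≤ 0)
                 = F(3) - F(0)
                 = 0.883126 - 0.157237
                 = 0.725889

So there's approximately a 72.6% chance that X falls in this range.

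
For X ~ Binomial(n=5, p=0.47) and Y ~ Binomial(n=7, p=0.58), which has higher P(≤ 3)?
X has higher probability (P(X ≤ 3) = 0.8478 > P(Y ≤ 3) = 0.3294)

Compute P(≤ 3) for each distribution:

X ~ Binomial(n=5, p=0.47):
P(X ≤ 3) = 0.8478

Y ~ Binomial(n=7, p=0.58):
P(Y ≤ 3) = 0.3294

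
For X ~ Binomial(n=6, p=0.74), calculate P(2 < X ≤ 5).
0.792673

We have X ~ Binomial(n=6, p=0.74).

To find P(2 < X ≤ 5), we use:
P(2 < X ≤ 5) = P(X ≤ 5) - P(X ≤ 2)
                 = F(5) - F(2)
                 = 0.835794 - 0.043120
                 = 0.792673

So there's approximately a 79.3% chance that X falls in this range.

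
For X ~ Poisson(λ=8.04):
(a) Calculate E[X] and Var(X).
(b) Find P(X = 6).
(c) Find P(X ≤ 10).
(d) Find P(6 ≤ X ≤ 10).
(a) E[X] = 8.0400, Var(X) = 8.0400
(b) P(X = 6) = 0.120914
(c) P(X ≤ 10) = 0.811896
(d) P(6 ≤ X ≤ 10) = 0.624296

We have X ~ Poisson(λ=8.04).

(a) Moments:
E[X] = 8.0400
Var(X) = 8.0400
σ = √Var(X) = 2.8355

(b) Point probability using PMF:
P(X = 6) = 0.120914

(c) Cumulative probability using CDF:
P(X ≤ 10) = F(10) = 0.811896

(d) Range probability:
P(6 ≤ X ≤ 10) = P(X ≤ 10) - P(X ≤ 5)
                   = F(10) - F(5)
                   = 0.811896 - 0.187599
                   = 0.624296

This means approximately 62.4% of outcomes fall in the interval [6, 10].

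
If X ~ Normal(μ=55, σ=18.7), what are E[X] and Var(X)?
E[X] = 55.0000, Var(X) = 349.6900

We have X ~ Normal(μ=55, σ=18.7).

For a Normal distribution with μ=55, σ=18.7:

Expected value:
E[X] = 55.0000

Variance:
Var(X) = 349.6900

Standard deviation:
σ = √Var(X) = 18.7000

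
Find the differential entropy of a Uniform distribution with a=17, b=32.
2.7081 nats

We have X ~ Uniform(a=17, b=32).

The differential entropy measures the uncertainty or information content of the distribution.

For a Uniform distribution with a=17, b=32:
h(X) = 2.7081 nats

(In bits, this would be 3.9069 bits.)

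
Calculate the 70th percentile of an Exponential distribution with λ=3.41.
0.3531

We have X ~ Exponential(λ=3.41).

We want to find x such that P(X ≤ x) = 0.7.

This is the 70th percentile, which means 70% of values fall below this point.

Using the inverse CDF (quantile function):
x = F⁻¹(0.7) = 0.3531

Verification: P(X ≤ 0.3531) = 0.7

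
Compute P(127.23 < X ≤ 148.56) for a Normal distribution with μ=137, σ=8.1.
0.809358

We have X ~ Normal(μ=137, σ=8.1).

To find P(127.23 < X ≤ 148.56), we use:
P(127.23 < X ≤ 148.56) = P(X ≤ 148.56) - P(X ≤ 127.23)
                 = F(148.56) - F(127.23)
                 = 0.923233 - 0.113875
                 = 0.809358

So there's approximately a 80.9% chance that X falls in this range.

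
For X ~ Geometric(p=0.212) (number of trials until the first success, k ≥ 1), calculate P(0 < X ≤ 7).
0.811338

We have X ~ Geometric(p=0.212) (number of trials until the first success, k ≥ 1).

To find P(0 < X ≤ 7), we use:
P(0 < X ≤ 7) = P(X ≤ 7) - P(X ≤ 0)
                 = F(7) - F(0)
                 = 0.811338 - 0.000000
                 = 0.811338

So there's approximately a 81.1% chance that X falls in this range.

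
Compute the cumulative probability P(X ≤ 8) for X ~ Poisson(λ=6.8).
0.754770

We have X ~ Poisson(λ=6.8).

The CDF gives us P(X ≤ k).

Using the CDF:
P(X ≤ 8) = 0.754770

This means there's approximately a 75.5% chance that X is at most 8.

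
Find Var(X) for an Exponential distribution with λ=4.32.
0.0536

We have X ~ Exponential(λ=4.32).

For an Exponential distribution with λ=4.32:
Var(X) = 0.0536

The variance measures the spread of the distribution around the mean.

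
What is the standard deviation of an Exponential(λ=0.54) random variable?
1.8519

We have X ~ Exponential(λ=0.54).

For an Exponential distribution with λ=0.54:
σ = √Var(X) = 1.8519

The standard deviation is the square root of the variance.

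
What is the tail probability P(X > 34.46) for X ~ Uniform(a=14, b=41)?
0.242222

We have X ~ Uniform(a=14, b=41).

P(X > 34.46) = 1 - P(X ≤ 34.46)
                = 1 - F(34.46)
                = 1 - 0.757778
                = 0.242222

So there's approximately a 24.2% chance that X exceeds 34.46.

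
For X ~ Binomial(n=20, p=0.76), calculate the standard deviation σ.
1.9100

We have X ~ Binomial(n=20, p=0.76).

For a Binomial distribution with n=20, p=0.76:
σ = √Var(X) = 1.9100

The standard deviation is the square root of the variance.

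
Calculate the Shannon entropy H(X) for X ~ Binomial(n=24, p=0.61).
2.2891 nats

We have X ~ Binomial(n=24, p=0.61).

The Shannon entropy measures the uncertainty or information content of the distribution.

For a Binomial distribution with n=24, p=0.61:
H(X) = 2.2891 nats

(In bits, this would be 3.3024 bits.)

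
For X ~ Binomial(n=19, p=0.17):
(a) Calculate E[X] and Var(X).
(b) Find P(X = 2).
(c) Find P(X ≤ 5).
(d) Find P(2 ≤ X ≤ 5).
(a) E[X] = 3.2300, Var(X) = 2.6809
(b) P(X = 2) = 0.208076
(c) P(X ≤ 5) = 0.910892
(d) P(2 ≤ X ≤ 5) = 0.769009

We have X ~ Binomial(n=19, p=0.17).

(a) Moments:
E[X] = 3.2300
Var(X) = 2.6809
σ = √Var(X) = 1.6373

(b) Point probability using PMF:
P(X = 2) = 0.208076

(c) Cumulative probability using CDF:
P(X ≤ 5) = F(5) = 0.910892

(d) Range probability:
P(2 ≤ X ≤ 5) = P(X ≤ 5) - P(X ≤ 1)
                   = F(5) - F(1)
                   = 0.910892 - 0.141883
                   = 0.769009

This means approximately 76.9% of outcomes fall in the interval [2, 5].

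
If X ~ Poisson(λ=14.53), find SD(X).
3.8118

We have X ~ Poisson(λ=14.53).

For a Poisson distribution with λ=14.53:
σ = √Var(X) = 3.8118

The standard deviation is the square root of the variance.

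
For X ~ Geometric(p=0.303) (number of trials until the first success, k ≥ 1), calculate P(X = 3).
0.147200

We have X ~ Geometric(p=0.303) (number of trials until the first success, k ≥ 1).

For a Geometric distribution, the PMF gives us the probability of each outcome.

Using the PMF formula:
P(X = 3) = 0.147200

Rounded to 4 decimal places: 0.1472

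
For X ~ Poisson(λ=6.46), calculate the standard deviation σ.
2.5417

We have X ~ Poisson(λ=6.46).

For a Poisson distribution with λ=6.46:
σ = √Var(X) = 2.5417

The standard deviation is the square root of the variance.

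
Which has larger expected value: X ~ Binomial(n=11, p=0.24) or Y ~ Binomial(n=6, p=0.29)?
X has larger mean (2.6400 > 1.7400)

Compute the expected value for each distribution:

X ~ Binomial(n=11, p=0.24):
E[X] = 2.6400

Y ~ Binomial(n=6, p=0.29):
E[Y] = 1.7400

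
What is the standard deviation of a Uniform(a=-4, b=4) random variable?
2.3094

We have X ~ Uniform(a=-4, b=4).

For a Uniform distribution with a=-4, b=4:
σ = √Var(X) = 2.3094

The standard deviation is the square root of the variance.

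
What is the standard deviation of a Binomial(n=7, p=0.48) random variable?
1.3218

We have X ~ Binomial(n=7, p=0.48).

For a Binomial distribution with n=7, p=0.48:
σ = √Var(X) = 1.3218

The standard deviation is the square root of the variance.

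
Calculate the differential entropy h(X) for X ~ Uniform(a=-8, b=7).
2.7081 nats

We have X ~ Uniform(a=-8, b=7).

The differential entropy measures the uncertainty or information content of the distribution.

For a Uniform distribution with a=-8, b=7:
h(X) = 2.7081 nats

(In bits, this would be 3.9069 bits.)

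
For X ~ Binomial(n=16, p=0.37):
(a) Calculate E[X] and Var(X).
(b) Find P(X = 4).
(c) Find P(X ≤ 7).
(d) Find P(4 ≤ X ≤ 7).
(a) E[X] = 5.9200, Var(X) = 3.7296
(b) P(X = 4) = 0.133341
(c) P(X ≤ 7) = 0.795193
(d) P(4 ≤ X ≤ 7) = 0.693443

We have X ~ Binomial(n=16, p=0.37).

(a) Moments:
E[X] = 5.9200
Var(X) = 3.7296
σ = √Var(X) = 1.9312

(b) Point probability using PMF:
P(X = 4) = 0.133341

(c) Cumulative probability using CDF:
P(X ≤ 7) = F(7) = 0.795193

(d) Range probability:
P(4 ≤ X ≤ 7) = P(X ≤ 7) - P(X ≤ 3)
                   = F(7) - F(3)
                   = 0.795193 - 0.101750
                   = 0.693443

This means approximately 69.3% of outcomes fall in the interval [4, 7].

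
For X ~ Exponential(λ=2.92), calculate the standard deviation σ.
0.3425

We have X ~ Exponential(λ=2.92).

For an Exponential distribution with λ=2.92:
σ = √Var(X) = 0.3425

The standard deviation is the square root of the variance.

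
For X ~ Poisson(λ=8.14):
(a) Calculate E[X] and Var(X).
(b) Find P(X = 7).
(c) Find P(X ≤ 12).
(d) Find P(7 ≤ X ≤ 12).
(a) E[X] = 8.1400, Var(X) = 8.1400
(b) P(X = 7) = 0.137020
(c) P(X ≤ 12) = 0.929228
(d) P(7 ≤ X ≤ 12) = 0.632652

We have X ~ Poisson(λ=8.14).

(a) Moments:
E[X] = 8.1400
Var(X) = 8.1400
σ = √Var(X) = 2.8531

(b) Point probability using PMF:
P(X = 7) = 0.137020

(c) Cumulative probability using CDF:
P(X ≤ 12) = F(12) = 0.929228

(d) Range probability:
P(7 ≤ X ≤ 12) = P(X ≤ 12) - P(X ≤ 6)
                   = F(12) - F(6)
                   = 0.929228 - 0.296576
                   = 0.632652

This means approximately 63.3% of outcomes fall in the interval [7, 12].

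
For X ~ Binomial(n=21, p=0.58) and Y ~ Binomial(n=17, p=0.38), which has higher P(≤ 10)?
Y has higher probability (P(Y ≤ 10) = 0.9766 > P(X ≤ 10) = 0.2276)

Compute P(≤ 10) for each distribution:

X ~ Binomial(n=21, p=0.58):
P(X ≤ 10) = 0.2276

Y ~ Binomial(n=17, p=0.38):
P(Y ≤ 10) = 0.9766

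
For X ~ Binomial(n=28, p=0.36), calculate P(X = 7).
0.078934

We have X ~ Binomial(n=28, p=0.36).

For a Binomial distribution, the PMF gives us the probability of each outcome.

Using the PMF formula:
P(X = 7) = 0.078934

Rounded to 4 decimal places: 0.0789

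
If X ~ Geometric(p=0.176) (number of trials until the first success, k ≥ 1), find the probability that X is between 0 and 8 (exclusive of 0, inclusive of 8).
0.787471

We have X ~ Geometric(p=0.176) (number of trials until the first success, k ≥ 1).

To find P(0 < X ≤ 8), we use:
P(0 < X ≤ 8) = P(X ≤ 8) - P(X ≤ 0)
                 = F(8) - F(0)
                 = 0.787471 - 0.000000
                 = 0.787471

So there's approximately a 78.7% chance that X falls in this range.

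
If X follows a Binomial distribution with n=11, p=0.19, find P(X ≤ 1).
0.352572

We have X ~ Binomial(n=11, p=0.19).

The CDF gives us P(X ≤ k).

Using the CDF:
P(X ≤ 1) = 0.352572

This means there's approximately a 35.3% chance that X is at most 1.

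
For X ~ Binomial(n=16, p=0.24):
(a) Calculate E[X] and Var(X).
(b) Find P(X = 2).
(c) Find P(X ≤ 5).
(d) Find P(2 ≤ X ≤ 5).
(a) E[X] = 3.8400, Var(X) = 2.9184
(b) P(X = 2) = 0.148250
(c) P(X ≤ 5) = 0.835866
(d) P(2 ≤ X ≤ 5) = 0.760883

We have X ~ Binomial(n=16, p=0.24).

(a) Moments:
E[X] = 3.8400
Var(X) = 2.9184
σ = √Var(X) = 1.7083

(b) Point probability using PMF:
P(X = 2) = 0.148250

(c) Cumulative probability using CDF:
P(X ≤ 5) = F(5) = 0.835866

(d) Range probability:
P(2 ≤ X ≤ 5) = P(X ≤ 5) - P(X ≤ 1)
                   = F(5) - F(1)
                   = 0.835866 - 0.074983
                   = 0.760883

This means approximately 76.1% of outcomes fall in the interval [2, 5].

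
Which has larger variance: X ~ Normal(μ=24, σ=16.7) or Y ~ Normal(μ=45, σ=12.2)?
X has larger variance (278.8900 > 148.8400)

Compute the variance for each distribution:

X ~ Normal(μ=24, σ=16.7):
Var(X) = 278.8900

Y ~ Normal(μ=45, σ=12.2):
Var(Y) = 148.8400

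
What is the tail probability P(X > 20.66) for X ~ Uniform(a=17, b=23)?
0.390000

We have X ~ Uniform(a=17, b=23).

P(X > 20.66) = 1 - P(X ≤ 20.66)
                = 1 - F(20.66)
                = 1 - 0.610000
                = 0.390000

So there's approximately a 39.0% chance that X exceeds 20.66.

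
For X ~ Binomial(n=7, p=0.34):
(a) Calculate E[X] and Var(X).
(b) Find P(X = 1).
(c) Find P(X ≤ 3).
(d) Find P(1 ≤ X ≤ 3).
(a) E[X] = 2.3800, Var(X) = 1.5708
(b) P(X = 1) = 0.196716
(c) P(X ≤ 3) = 0.816308
(d) P(1 ≤ X ≤ 3) = 0.761757

We have X ~ Binomial(n=7, p=0.34).

(a) Moments:
E[X] = 2.3800
Var(X) = 1.5708
σ = √Var(X) = 1.2533

(b) Point probability using PMF:
P(X = 1) = 0.196716

(c) Cumulative probability using CDF:
P(X ≤ 3) = F(3) = 0.816308

(d) Range probability:
P(1 ≤ X ≤ 3) = P(X ≤ 3) - P(X ≤ 0)
                   = F(3) - F(0)
                   = 0.816308 - 0.054552
                   = 0.761757

This means approximately 76.2% of outcomes fall in the interval [1, 3].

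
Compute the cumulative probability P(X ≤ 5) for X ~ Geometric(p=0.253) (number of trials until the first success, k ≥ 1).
0.767404

We have X ~ Geometric(p=0.253) (number of trials until the first success, k ≥ 1).

The CDF gives us P(X ≤ k).

Using the CDF:
P(X ≤ 5) = 0.767404

This means there's approximately a 76.7% chance that X is at most 5.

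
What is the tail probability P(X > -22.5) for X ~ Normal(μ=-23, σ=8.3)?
0.475982

We have X ~ Normal(μ=-23, σ=8.3).

P(X > -22.5) = 1 - P(X ≤ -22.5)
                = 1 - F(-22.5)
                = 1 - 0.524018
                = 0.475982

So there's approximately a 47.6% chance that X exceeds -22.5.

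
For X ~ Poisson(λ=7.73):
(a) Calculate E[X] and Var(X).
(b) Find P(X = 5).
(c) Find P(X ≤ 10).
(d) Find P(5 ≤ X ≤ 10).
(a) E[X] = 7.7300, Var(X) = 7.7300
(b) P(X = 5) = 0.101069
(c) P(X ≤ 10) = 0.841753
(d) P(5 ≤ X ≤ 10) = 0.725583

We have X ~ Poisson(λ=7.73).

(a) Moments:
E[X] = 7.7300
Var(X) = 7.7300
σ = √Var(X) = 2.7803

(b) Point probability using PMF:
P(X = 5) = 0.101069

(c) Cumulative probability using CDF:
P(X ≤ 10) = F(10) = 0.841753

(d) Range probability:
P(5 ≤ X ≤ 10) = P(X ≤ 10) - P(X ≤ 4)
                   = F(10) - F(4)
                   = 0.841753 - 0.116169
                   = 0.725583

This means approximately 72.6% of outcomes fall in the interval [5, 10].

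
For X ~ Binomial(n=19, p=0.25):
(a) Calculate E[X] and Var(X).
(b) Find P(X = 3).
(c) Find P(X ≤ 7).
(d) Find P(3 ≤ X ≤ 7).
(a) E[X] = 4.7500, Var(X) = 3.5625
(b) P(X = 3) = 0.151748
(c) P(X ≤ 7) = 0.922543
(d) P(3 ≤ X ≤ 7) = 0.811198

We have X ~ Binomial(n=19, p=0.25).

(a) Moments:
E[X] = 4.7500
Var(X) = 3.5625
σ = √Var(X) = 1.8875

(b) Point probability using PMF:
P(X = 3) = 0.151748

(c) Cumulative probability using CDF:
P(X ≤ 7) = F(7) = 0.922543

(d) Range probability:
P(3 ≤ X ≤ 7) = P(X ≤ 7) - P(X ≤ 2)
                   = F(7) - F(2)
                   = 0.922543 - 0.111345
                   = 0.811198

This means approximately 81.1% of outcomes fall in the interval [3, 7].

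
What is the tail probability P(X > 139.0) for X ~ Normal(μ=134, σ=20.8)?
0.405016

We have X ~ Normal(μ=134, σ=20.8).

P(X > 139.0) = 1 - P(X ≤ 139.0)
                = 1 - F(139.0)
                = 1 - 0.594984
                = 0.405016

So there's approximately a 40.5% chance that X exceeds 139.0.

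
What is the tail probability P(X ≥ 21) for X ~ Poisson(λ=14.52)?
0.064487

We have X ~ Poisson(λ=14.52).

For discrete distributions, P(X ≥ 21) = 1 - P(X ≤ 20).

P(X ≤ 20) = 0.935513
P(X ≥ 21) = 1 - 0.935513 = 0.064487

So there's approximately a 6.4% chance that X is at least 21.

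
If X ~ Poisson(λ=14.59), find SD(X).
3.8197

We have X ~ Poisson(λ=14.59).

For a Poisson distribution with λ=14.59:
σ = √Var(X) = 3.8197

The standard deviation is the square root of the variance.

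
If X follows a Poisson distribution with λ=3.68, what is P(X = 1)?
0.092821

We have X ~ Poisson(λ=3.68).

For a Poisson distribution, the PMF gives us the probability of each outcome.

Using the PMF formula:
P(X = 1) = 0.092821

Rounded to 4 decimal places: 0.0928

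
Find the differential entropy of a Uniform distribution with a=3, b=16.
2.5649 nats

We have X ~ Uniform(a=3, b=16).

The differential entropy measures the uncertainty or information content of the distribution.

For a Uniform distribution with a=3, b=16:
h(X) = 2.5649 nats

(In bits, this would be 3.7004 bits.)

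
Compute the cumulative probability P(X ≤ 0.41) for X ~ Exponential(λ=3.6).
0.771450

We have X ~ Exponential(λ=3.6).

The CDF gives us P(X ≤ k).

Using the CDF:
P(X ≤ 0.41) = 0.771450

This means there's approximately a 77.1% chance that X is at most 0.41.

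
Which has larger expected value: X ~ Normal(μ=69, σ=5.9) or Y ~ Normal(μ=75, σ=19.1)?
Y has larger mean (75.0000 > 69.0000)

Compute the expected value for each distribution:

X ~ Normal(μ=69, σ=5.9):
E[X] = 69.0000

Y ~ Normal(μ=75, σ=19.1):
E[Y] = 75.0000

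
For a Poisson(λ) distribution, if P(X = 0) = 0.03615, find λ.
λ = 3.3201

For a Poisson(λ) distribution, the PMF at 0 is:
P(X = 0) = λ^0 e^(-λ) / 0! = e^(-λ)

Given P(X = 0) = 0.03615:
e^(-λ) = 0.03615
-λ = ln(0.03615)
λ = -ln(0.03615) = 3.3201

Verification: e^(-3.3201) = 0.03615 ✓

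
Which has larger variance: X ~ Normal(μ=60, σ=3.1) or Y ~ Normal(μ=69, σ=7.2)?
Y has larger variance (51.8400 > 9.6100)

Compute the variance for each distribution:

X ~ Normal(μ=60, σ=3.1):
Var(X) = 9.6100

Y ~ Normal(μ=69, σ=7.2):
Var(Y) = 51.8400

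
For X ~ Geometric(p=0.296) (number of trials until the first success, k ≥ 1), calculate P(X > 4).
0.245635

We have X ~ Geometric(p=0.296) (number of trials until the first success, k ≥ 1).

P(X > 4) = 1 - P(X ≤ 4)
                = 1 - F(4)
                = 1 - 0.754365
                = 0.245635

So there's approximately a 24.6% chance that X exceeds 4.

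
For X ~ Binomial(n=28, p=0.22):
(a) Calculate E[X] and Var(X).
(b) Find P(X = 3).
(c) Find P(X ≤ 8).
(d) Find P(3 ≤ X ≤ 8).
(a) E[X] = 6.1600, Var(X) = 4.8048
(b) P(X = 3) = 0.069980
(c) P(X ≤ 8) = 0.856617
(d) P(3 ≤ X ≤ 8) = 0.819518

We have X ~ Binomial(n=28, p=0.22).

(a) Moments:
E[X] = 6.1600
Var(X) = 4.8048
σ = √Var(X) = 2.1920

(b) Point probability using PMF:
P(X = 3) = 0.069980

(c) Cumulative probability using CDF:
P(X ≤ 8) = F(8) = 0.856617

(d) Range probability:
P(3 ≤ X ≤ 8) = P(X ≤ 8) - P(X ≤ 2)
                   = F(8) - F(2)
                   = 0.856617 - 0.037099
                   = 0.819518

This means approximately 82.0% of outcomes fall in the interval [3, 8].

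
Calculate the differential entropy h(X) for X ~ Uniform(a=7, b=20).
2.5649 nats

We have X ~ Uniform(a=7, b=20).

The differential entropy measures the uncertainty or information content of the distribution.

For a Uniform distribution with a=7, b=20:
h(X) = 2.5649 nats

(In bits, this would be 3.7004 bits.)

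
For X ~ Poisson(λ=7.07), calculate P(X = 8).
0.131635

We have X ~ Poisson(λ=7.07).

For a Poisson distribution, the PMF gives us the probability of each outcome.

Using the PMF formula:
P(X = 8) = 0.131635

Rounded to 4 decimal places: 0.1316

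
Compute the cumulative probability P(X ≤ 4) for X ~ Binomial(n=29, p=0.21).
0.241346

We have X ~ Binomial(n=29, p=0.21).

The CDF gives us P(X ≤ k).

Using the CDF:
P(X ≤ 4) = 0.241346

This means there's approximately a 24.1% chance that X is at most 4.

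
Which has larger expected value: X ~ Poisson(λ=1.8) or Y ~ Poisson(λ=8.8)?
Y has larger mean (8.8000 > 1.8000)

Compute the expected value for each distribution:

X ~ Poisson(λ=1.8):
E[X] = 1.8000

Y ~ Poisson(λ=8.8):
E[Y] = 8.8000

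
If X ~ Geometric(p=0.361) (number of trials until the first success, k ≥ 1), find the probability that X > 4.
0.166726

We have X ~ Geometric(p=0.361) (number of trials until the first success, k ≥ 1).

P(X > 4) = 1 - P(X ≤ 4)
                = 1 - F(4)
                = 1 - 0.833274
                = 0.166726

So there's approximately a 16.7% chance that X exceeds 4.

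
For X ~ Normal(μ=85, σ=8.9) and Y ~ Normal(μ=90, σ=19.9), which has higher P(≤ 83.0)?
X has higher probability (P(X ≤ 83.0) = 0.4111 > P(Y ≤ 83.0) = 0.3625)

Compute P(≤ 83.0) for each distribution:

X ~ Normal(μ=85, σ=8.9):
P(X ≤ 83.0) = 0.4111

Y ~ Normal(μ=90, σ=19.9):
P(Y ≤ 83.0) = 0.3625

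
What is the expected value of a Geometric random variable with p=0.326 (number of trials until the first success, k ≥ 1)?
3.0675

We have X ~ Geometric(p=0.326) (number of trials until the first success, k ≥ 1).

For a Geometric distribution with p=0.326 (number of trials until the first success, k ≥ 1):
E[X] = 3.0675

This is the expected (average) value of X.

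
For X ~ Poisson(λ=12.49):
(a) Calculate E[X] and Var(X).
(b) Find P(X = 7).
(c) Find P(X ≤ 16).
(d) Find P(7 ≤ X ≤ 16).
(a) E[X] = 12.4900, Var(X) = 12.4900
(b) P(X = 7) = 0.035413
(c) P(X ≤ 16) = 0.869940
(d) P(7 ≤ X ≤ 16) = 0.835175

We have X ~ Poisson(λ=12.49).

(a) Moments:
E[X] = 12.4900
Var(X) = 12.4900
σ = √Var(X) = 3.5341

(b) Point probability using PMF:
P(X = 7) = 0.035413

(c) Cumulative probability using CDF:
P(X ≤ 16) = F(16) = 0.869940

(d) Range probability:
P(7 ≤ X ≤ 16) = P(X ≤ 16) - P(X ≤ 6)
                   = F(16) - F(6)
                   = 0.869940 - 0.034765
                   = 0.835175

This means approximately 83.5% of outcomes fall in the interval [7, 16].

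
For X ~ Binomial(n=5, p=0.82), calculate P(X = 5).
0.370740

We have X ~ Binomial(n=5, p=0.82).

For a Binomial distribution, the PMF gives us the probability of each outcome.

Using the PMF formula:
P(X = 5) = 0.370740

Rounded to 4 decimal places: 0.3707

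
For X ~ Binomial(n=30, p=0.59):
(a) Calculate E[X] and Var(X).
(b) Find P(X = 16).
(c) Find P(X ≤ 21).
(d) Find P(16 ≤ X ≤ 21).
(a) E[X] = 17.7000, Var(X) = 7.2570
(b) P(X = 16) = 0.118915
(c) P(X ≤ 21) = 0.923149
(d) P(16 ≤ X ≤ 21) = 0.716962

We have X ~ Binomial(n=30, p=0.59).

(a) Moments:
E[X] = 17.7000
Var(X) = 7.2570
σ = √Var(X) = 2.6939

(b) Point probability using PMF:
P(X = 16) = 0.118915

(c) Cumulative probability using CDF:
P(X ≤ 21) = F(21) = 0.923149

(d) Range probability:
P(16 ≤ X ≤ 21) = P(X ≤ 21) - P(X ≤ 15)
                   = F(21) - F(15)
                   = 0.923149 - 0.206187
                   = 0.716962

This means approximately 71.7% of outcomes fall in the interval [16, 21].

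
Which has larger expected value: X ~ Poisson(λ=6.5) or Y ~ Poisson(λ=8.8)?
Y has larger mean (8.8000 > 6.5000)

Compute the expected value for each distribution:

X ~ Poisson(λ=6.5):
E[X] = 6.5000

Y ~ Poisson(λ=8.8):
E[Y] = 8.8000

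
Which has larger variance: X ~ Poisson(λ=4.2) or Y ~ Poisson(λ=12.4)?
Y has larger variance (12.4000 > 4.2000)

Compute the variance for each distribution:

X ~ Poisson(λ=4.2):
Var(X) = 4.2000

Y ~ Poisson(λ=12.4):
Var(Y) = 12.4000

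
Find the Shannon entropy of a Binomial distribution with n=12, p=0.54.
1.9641 nats

We have X ~ Binomial(n=12, p=0.54).

The Shannon entropy measures the uncertainty or information content of the distribution.

For a Binomial distribution with n=12, p=0.54:
H(X) = 1.9641 nats

(In bits, this would be 2.8336 bits.)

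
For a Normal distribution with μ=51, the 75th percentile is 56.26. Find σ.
σ = 7.7985

For X ~ Normal(μ, σ), the p-th percentile satisfies x = μ + z_p × σ,
where z_p = Φ⁻¹(p) is the standard normal quantile.

Step 1: z_{0.75} = Φ⁻¹(0.75) = 0.6745

Step 2: Solve for σ:
56.26 = 51 + 0.6745 × σ
σ = (56.26 - 51) / 0.6745
σ = 5.26 / 0.6745
σ = 7.7985

Verification: μ + z × σ = 51 + 0.6745 × 7.7985 = 56.26 ✓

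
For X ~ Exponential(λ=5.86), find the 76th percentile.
0.2435

We have X ~ Exponential(λ=5.86).

We want to find x such that P(X ≤ x) = 0.76.

This is the 76th percentile, which means 76% of values fall below this point.

Using the inverse CDF (quantile function):
x = F⁻¹(0.76) = 0.2435

Verification: P(X ≤ 0.2435) = 0.76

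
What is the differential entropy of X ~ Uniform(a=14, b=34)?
2.9957 nats

We have X ~ Uniform(a=14, b=34).

The differential entropy measures the uncertainty or information content of the distribution.

For a Uniform distribution with a=14, b=34:
h(X) = 2.9957 nats

(In bits, this would be 4.3219 bits.)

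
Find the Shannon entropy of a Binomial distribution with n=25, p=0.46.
2.3318 nats

We have X ~ Binomial(n=25, p=0.46).

The Shannon entropy measures the uncertainty or information content of the distribution.

For a Binomial distribution with n=25, p=0.46:
H(X) = 2.3318 nats

(In bits, this would be 3.3640 bits.)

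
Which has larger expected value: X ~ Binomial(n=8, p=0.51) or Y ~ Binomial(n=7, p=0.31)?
X has larger mean (4.0800 > 2.1700)

Compute the expected value for each distribution:

X ~ Binomial(n=8, p=0.51):
E[X] = 4.0800

Y ~ Binomial(n=7, p=0.31):
E[Y] = 2.1700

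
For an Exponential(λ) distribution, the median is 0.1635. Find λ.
λ = 4.2394

For X ~ Exponential(λ), the CDF is F(x) = 1 - e^(-λx).
The median m satisfies F(m) = 0.5:
1 - e^(-λm) = 0.5
e^(-λm) = 0.5
λm = ln(2)
m = ln(2) / λ

Given m = 0.1635:
λ = ln(2) / 0.1635 = 0.693147 / 0.1635 = 4.2394

Verification: ln(2) / 4.2394 = 0.1635 ✓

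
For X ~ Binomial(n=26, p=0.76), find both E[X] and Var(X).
E[X] = 19.7600, Var(X) = 4.7424

We have X ~ Binomial(n=26, p=0.76).

For a Binomial distribution with n=26, p=0.76:

Expected value:
E[X] = 19.7600

Variance:
Var(X) = 4.7424

Standard deviation:
σ = √Var(X) = 2.1777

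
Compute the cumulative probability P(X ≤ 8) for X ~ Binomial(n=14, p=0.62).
0.451872

We have X ~ Binomial(n=14, p=0.62).

The CDF gives us P(X ≤ k).

Using the CDF:
P(X ≤ 8) = 0.451872

This means there's approximately a 45.2% chance that X is at most 8.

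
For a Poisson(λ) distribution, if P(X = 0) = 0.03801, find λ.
λ = 3.2699

For a Poisson(λ) distribution, the PMF at 0 is:
P(X = 0) = λ^0 e^(-λ) / 0! = e^(-λ)

Given P(X = 0) = 0.03801:
e^(-λ) = 0.03801
-λ = ln(0.03801)
λ = -ln(0.03801) = 3.2699

Verification: e^(-3.2699) = 0.03801 ✓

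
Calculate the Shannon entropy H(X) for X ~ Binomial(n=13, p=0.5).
2.0077 nats

We have X ~ Binomial(n=13, p=0.5).

The Shannon entropy measures the uncertainty or information content of the distribution.

For a Binomial distribution with n=13, p=0.5:
H(X) = 2.0077 nats

(In bits, this would be 2.8964 bits.)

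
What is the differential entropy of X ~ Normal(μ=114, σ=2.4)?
2.2944 nats

We have X ~ Normal(μ=114, σ=2.4).

The differential entropy measures the uncertainty or information content of the distribution.

For a Normal distribution with μ=114, σ=2.4:
h(X) = 2.2944 nats

(In bits, this would be 3.3101 bits.)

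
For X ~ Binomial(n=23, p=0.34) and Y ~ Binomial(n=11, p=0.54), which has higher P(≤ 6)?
Y has higher probability (P(Y ≤ 6) = 0.6288 > P(X ≤ 6) = 0.2866)

Compute P(≤ 6) for each distribution:

X ~ Binomial(n=23, p=0.34):
P(X ≤ 6) = 0.2866

Y ~ Binomial(n=11, p=0.54):
P(Y ≤ 6) = 0.6288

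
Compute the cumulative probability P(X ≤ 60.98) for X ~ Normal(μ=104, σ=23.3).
0.032421

We have X ~ Normal(μ=104, σ=23.3).

The CDF gives us P(X ≤ k).

Using the CDF:
P(X ≤ 60.98) = 0.032421

This means there's approximately a 3.2% chance that X is at most 60.98.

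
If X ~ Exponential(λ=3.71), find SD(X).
0.2695

We have X ~ Exponential(λ=3.71).

For an Exponential distribution with λ=3.71:
σ = √Var(X) = 0.2695

The standard deviation is the square root of the variance.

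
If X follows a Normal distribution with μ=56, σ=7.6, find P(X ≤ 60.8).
0.736169

We have X ~ Normal(μ=56, σ=7.6).

The CDF gives us P(X ≤ k).

Using the CDF:
P(X ≤ 60.8) = 0.736169

This means there's approximately a 73.6% chance that X is at most 60.8.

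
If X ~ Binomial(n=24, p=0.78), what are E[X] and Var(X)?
E[X] = 18.7200, Var(X) = 4.1184

We have X ~ Binomial(n=24, p=0.78).

For a Binomial distribution with n=24, p=0.78:

Expected value:
E[X] = 18.7200

Variance:
Var(X) = 4.1184

Standard deviation:
σ = √Var(X) = 2.0294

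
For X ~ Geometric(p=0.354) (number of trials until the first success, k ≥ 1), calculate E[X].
2.8249

We have X ~ Geometric(p=0.354) (number of trials until the first success, k ≥ 1).

For a Geometric distribution with p=0.354 (number of trials until the first success, k ≥ 1):
E[X] = 2.8249

This is the expected (average) value of X.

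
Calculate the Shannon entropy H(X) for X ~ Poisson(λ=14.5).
2.7500 nats

We have X ~ Poisson(λ=14.5).

The Shannon entropy measures the uncertainty or information content of the distribution.

For a Poisson distribution with λ=14.5:
H(X) = 2.7500 nats

(In bits, this would be 3.9675 bits.)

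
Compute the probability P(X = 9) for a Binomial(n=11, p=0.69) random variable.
0.187382

We have X ~ Binomial(n=11, p=0.69).

For a Binomial distribution, the PMF gives us the probability of each outcome.

Using the PMF formula:
P(X = 9) = 0.187382

Rounded to 4 decimal places: 0.1874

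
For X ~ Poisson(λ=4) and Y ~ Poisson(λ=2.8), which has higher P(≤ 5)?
Y has higher probability (P(Y ≤ 5) = 0.9349 > P(X ≤ 5) = 0.7851)

Compute P(≤ 5) for each distribution:

X ~ Poisson(λ=4):
P(X ≤ 5) = 0.7851

Y ~ Poisson(λ=2.8):
P(Y ≤ 5) = 0.9349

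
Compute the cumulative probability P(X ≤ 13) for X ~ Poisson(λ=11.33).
0.749861

We have X ~ Poisson(λ=11.33).

The CDF gives us P(X ≤ k).

Using the CDF:
P(X ≤ 13) = 0.749861

This means there's approximately a 75.0% chance that X is at most 13.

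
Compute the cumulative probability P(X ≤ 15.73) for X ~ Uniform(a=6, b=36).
0.324333

We have X ~ Uniform(a=6, b=36).

The CDF gives us P(X ≤ k).

Using the CDF:
P(X ≤ 15.73) = 0.324333

This means there's approximately a 32.4% chance that X is at most 15.73.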